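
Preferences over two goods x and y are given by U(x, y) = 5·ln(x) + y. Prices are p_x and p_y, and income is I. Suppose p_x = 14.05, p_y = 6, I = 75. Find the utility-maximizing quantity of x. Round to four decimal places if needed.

x* = 2.1352

MU_x = 5/x, MU_y = 1. Tangency: 5/x = p_x/p_y.
So x*(p_x,p_y) = 5·p_y/p_x, independent of income; and y* = (I − 5·p_y)/p_y.
At the given prices: x* = 5·6/14.05 = 2.1352.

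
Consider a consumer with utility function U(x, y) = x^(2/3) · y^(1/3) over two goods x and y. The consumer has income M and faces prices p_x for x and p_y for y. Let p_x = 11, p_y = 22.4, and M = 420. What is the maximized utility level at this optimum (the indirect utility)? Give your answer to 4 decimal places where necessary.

MU_x/MU_y = (2/3·y)/(1/3·x); tangency sets this equal to p_x/p_y.
So 2/3·p_y·y = 1/3·p_x·x; combined with the budget, a share 2/3 of income goes to x.
Demand: x*(p_x,p_y,M) = 2/3·M/p_x and y* = 1/3·M/p_y.
At p_x=11, p_y=22.4, M=420: x* = 2/3·420/11 = 25.4545, y* = 6.25.
Utility at the optimum: U(25.4545, 6.25) = 15.9393.

V = 15.9393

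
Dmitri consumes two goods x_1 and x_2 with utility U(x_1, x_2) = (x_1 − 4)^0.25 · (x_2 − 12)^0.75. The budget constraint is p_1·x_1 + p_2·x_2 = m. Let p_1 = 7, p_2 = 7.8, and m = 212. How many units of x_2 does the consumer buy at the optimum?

This is Cobb-Douglas in (x_1−4, x_2−12): tangency gives 0.25·p_2·(x_2−12) = 0.75·p_1·(x_1−4).
Substituting into the budget: x_1* = 4 + 0.25·(m − 4·p_1 − 12·p_2)/p_1, and x_2* = 12 + 0.75·(…)/p_2.
Discretionary income = 212 − 4·7 − 12·7.8 = 90.4; x_2* = 12 + 0.75·90.4/7.8 = 20.6923.

x_2* = 20.6923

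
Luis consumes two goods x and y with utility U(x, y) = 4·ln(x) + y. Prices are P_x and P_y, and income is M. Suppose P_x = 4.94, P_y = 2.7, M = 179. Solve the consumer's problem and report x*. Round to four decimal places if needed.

MU_x = 4/x, MU_y = 1. Tangency: 4/x = P_x/P_y.
So x*(P_x,P_y) = 4·P_y/P_x, independent of income; and y* = (M − 4·P_y)/P_y.
At the given prices: x* = 4·2.7/4.94 = 2.1862.

x* = 2.1862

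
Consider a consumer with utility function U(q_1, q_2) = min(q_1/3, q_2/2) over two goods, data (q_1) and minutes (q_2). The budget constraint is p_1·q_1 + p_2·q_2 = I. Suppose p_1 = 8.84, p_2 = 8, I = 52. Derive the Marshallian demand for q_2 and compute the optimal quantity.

q_2* = 2.4459

Demand: q_1*(p_1,p_2,I) = 3·I/(3·p_1 + 2·p_2), q_2* = 2·I/(3·p_1 + 2·p_2).
Here 3·8.84 + 2·8 = 42.52, giving q_2* = 2.4459.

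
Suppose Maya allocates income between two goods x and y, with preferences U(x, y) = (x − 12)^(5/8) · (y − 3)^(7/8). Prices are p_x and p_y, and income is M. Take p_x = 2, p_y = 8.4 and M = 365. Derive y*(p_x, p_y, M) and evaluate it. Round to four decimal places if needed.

MRS = (5/7)·(y−3)/(x−12). Tangency with p_x/p_y gives y−3 = (7/5)·(p_x/p_y)·(x−12).
Substituting into the budget: x* = 12 + 5/12·(M − 12·p_x − 3·p_y)/p_x, and y* = 3 + 7/12·(…)/p_y.
Discretionary income = 365 − 12·2 − 3·8.4 = 315.8; y* = 3 + 7/12·315.8/8.4 = 24.9306.

y* = 24.9306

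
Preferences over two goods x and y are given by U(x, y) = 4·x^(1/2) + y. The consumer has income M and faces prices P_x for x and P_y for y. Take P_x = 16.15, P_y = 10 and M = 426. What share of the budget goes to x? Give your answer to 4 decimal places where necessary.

share on x = 0.0581

Utility is quasi-linear in y; the FOC for x is 2/√x = P_x/P_y.
Thus x* = (2·P_y/P_x)² — independent of M — with the rest of income spent on y.
Plugging in: x* = (2·10/16.15)² = 1.5336, y* = 40.1232.
Expenditure on x: 16.15·1.5336 = 24.7678; share = 0.0581.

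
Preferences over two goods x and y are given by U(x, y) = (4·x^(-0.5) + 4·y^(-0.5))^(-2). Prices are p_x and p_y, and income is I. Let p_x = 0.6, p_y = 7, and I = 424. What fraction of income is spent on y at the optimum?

MU_x ∝ 4·x^(-1.5), MU_y ∝ 4·y^(-1.5), so MRS = (y/x)^(1.5) = p_x/p_y.
Solve for the ratio: y/x = [p_x/p_y]^(2/3).
With the ratio pinned down, the budget gives x* = I/(p_x + p_y·(y/x)) and y* = (y/x)·x*.
Numerically y/x = 0.194403, so x* = 424/(0.6 + 7·0.194403) = 216.2362 and y* = 0.194403·216.2362 = 42.0369.
Expenditure on y: 7·42.0369 = 294.2583; share = 0.694.

share on y = 0.694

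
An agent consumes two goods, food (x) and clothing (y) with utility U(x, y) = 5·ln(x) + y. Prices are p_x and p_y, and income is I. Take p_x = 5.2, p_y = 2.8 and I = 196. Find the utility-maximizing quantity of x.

x* = 2.6923

So x*(p_x,p_y) = 5·p_y/p_x, independent of income; and y* = (I − 5·p_y)/p_y.
At the given prices: x* = 5·2.8/5.2 = 2.6923.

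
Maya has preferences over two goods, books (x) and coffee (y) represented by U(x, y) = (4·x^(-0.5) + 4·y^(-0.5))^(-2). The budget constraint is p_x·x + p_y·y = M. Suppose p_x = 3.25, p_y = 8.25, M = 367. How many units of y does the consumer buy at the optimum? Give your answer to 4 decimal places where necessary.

MU_x ∝ 4·x^(-1.5), MU_y ∝ 4·y^(-1.5), so MRS = (y/x)^(1.5) = p_x/p_y.
Solve for the ratio: y/x = [p_x/p_y]^(2/3).
Substitute y = (y/x)·x into the budget: x* = M/(p_x + p_y·(y/x)).
Numerically y/x = 0.537386, so x* = 367/(3.25 + 8.25·0.537386) = 47.7651 and y* = 0.537386·47.7651 = 25.6683.

y* = 25.6683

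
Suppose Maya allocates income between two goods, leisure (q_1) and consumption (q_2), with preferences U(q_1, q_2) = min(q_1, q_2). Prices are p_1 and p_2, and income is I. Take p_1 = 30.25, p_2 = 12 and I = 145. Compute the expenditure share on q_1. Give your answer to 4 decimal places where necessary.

share on q_1 = 0.716

Leontief preferences: the optimum is at the kink where q_1/1 = q_2/1, i.e. q_2 = q_1.
Budget: p_1·q_1 + p_2·q_1 = I, so (p_1 + p_2)·q_1 = I.
Demand: q_1*(p_1,p_2,I) = I/(p_1 + p_2), q_2* = I/(p_1 + p_2).
Here 30.25 + 12 = 42.25, giving q_1* = 3.432 and q_2* = 3.432.
Expenditure on q_1: 30.25·3.432 = 103.8166; share = 0.716.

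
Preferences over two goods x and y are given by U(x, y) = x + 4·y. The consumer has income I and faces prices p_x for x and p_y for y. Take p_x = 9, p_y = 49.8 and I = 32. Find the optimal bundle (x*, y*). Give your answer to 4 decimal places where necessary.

x* = 3.5556, y* = 0

Perfect substitutes: compare marginal utility per dollar. 1/p_x vs 4/p_y → 0.1111 vs 0.0803.
x gives more utility per dollar, so spend all income on x: x* = I/p_x, y* = 0.
Numerically: x* = 3.5556, y* = 0.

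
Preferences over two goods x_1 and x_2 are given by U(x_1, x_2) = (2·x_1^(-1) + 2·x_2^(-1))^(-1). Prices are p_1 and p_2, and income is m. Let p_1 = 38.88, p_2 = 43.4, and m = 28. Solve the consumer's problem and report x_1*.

x_1* = 0.3502

With the ratio pinned down, the budget gives x_1* = m/(p_1 + p_2·(x_2/x_1)) and x_2* = (x_2/x_1)·x_1*.
Numerically x_2/x_1 = 0.946495, so x_1* = 28/(38.88 + 43.4·0.946495) = 0.3502.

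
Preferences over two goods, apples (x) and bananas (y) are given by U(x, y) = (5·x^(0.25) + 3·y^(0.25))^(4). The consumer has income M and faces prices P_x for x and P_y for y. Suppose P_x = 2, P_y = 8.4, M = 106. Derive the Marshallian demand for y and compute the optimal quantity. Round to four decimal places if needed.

From the CES first-order condition, (5/3)·(y/x)^(0.75) = P_x/P_y.
Hence y/x = ((3/5)·P_x/P_y)^(1/(0.75)), i.e. raised to the 4/3 power.
Substitute y = (y/x)·x into the budget: x* = M/(P_x + P_y·(y/x)).
Numerically y/x = 0.07468, so x* = 106/(2 + 8.4·0.07468) = 40.3455 and y* = 0.07468·40.3455 = 3.013.

y* = 3.013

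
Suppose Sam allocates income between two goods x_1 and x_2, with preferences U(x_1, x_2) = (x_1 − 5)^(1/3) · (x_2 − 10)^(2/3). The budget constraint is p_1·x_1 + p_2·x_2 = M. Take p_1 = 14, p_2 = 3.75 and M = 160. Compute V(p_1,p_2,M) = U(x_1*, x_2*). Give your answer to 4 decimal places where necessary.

V = 4.7752

MRS = (1/2)·(x_2−10)/(x_1−5). Tangency with p_1/p_2 gives x_2−10 = 2·(p_1/p_2)·(x_1−5).
After buying the subsistence bundle (5, 10), a share 1/3 of the remaining income goes to x_1: x_1* = 5 + 1/3·(M − 5p_1 − 10p_2)/p_1.
Discretionary income = 160 − 5·14 − 10·3.75 = 52.5; x_1* = 5 + 1/3·52.5/14 = 6.25; x_2* = 10 + 2/3·52.5/3.75 = 19.3333.
Utility at the optimum: U(6.25, 19.3333) = 4.7752.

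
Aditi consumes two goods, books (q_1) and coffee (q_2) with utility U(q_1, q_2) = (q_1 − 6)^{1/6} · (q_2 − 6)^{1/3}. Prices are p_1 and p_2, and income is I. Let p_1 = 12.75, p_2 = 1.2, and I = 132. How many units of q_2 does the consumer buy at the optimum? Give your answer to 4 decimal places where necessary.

MRS = (1/2)·(q_2−6)/(q_1−6). Tangency with p_1/p_2 gives q_2−6 = 2·(p_1/p_2)·(q_1−6).
After buying the subsistence bundle (6, 6), a share 1/3 of the remaining income goes to q_1: q_1* = 6 + 1/3·(I − 6p_1 − 6p_2)/p_1.
Discretionary income = 132 − 6·12.75 − 6·1.2 = 48.3; q_2* = 6 + 2/3·48.3/1.2 = 32.8333.

q_2* = 32.8333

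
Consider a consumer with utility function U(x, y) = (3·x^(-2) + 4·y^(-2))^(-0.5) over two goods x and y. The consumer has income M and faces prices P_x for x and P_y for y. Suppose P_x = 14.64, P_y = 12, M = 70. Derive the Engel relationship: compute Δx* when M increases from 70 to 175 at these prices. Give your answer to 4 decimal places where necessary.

MU_x ∝ 3·x^(-3), MU_y ∝ 4·y^(-3), so MRS = (3/4)·(y/x)^(3) = P_x/P_y.
Solve for the ratio: y/x = [(4/3)·P_x/P_y]^(1/3).
Substitute y = (y/x)·x into the budget: x* = M/(P_x + P_y·(y/x)).
Numerically y/x = 1.176069, so x* = 70/(14.64 + 12·1.176069) = 2.4345.
At M' = 175: x* = 6.0864. Change: 6.0864 − 2.4345 = 3.6518.

Δx* = 3.6518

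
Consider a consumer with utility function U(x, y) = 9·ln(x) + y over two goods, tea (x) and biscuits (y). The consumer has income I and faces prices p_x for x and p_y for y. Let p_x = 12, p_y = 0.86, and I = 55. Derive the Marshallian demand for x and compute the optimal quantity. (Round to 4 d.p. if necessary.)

x* = 0.645

At the given prices: x* = 9·0.86/12 = 0.645.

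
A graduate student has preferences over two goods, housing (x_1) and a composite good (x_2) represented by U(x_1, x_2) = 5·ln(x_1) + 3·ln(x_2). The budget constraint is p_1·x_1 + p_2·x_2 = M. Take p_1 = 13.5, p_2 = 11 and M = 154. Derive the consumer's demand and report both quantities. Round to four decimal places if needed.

Demand: x_1*(p_1,p_2,M) = 0.625·M/p_1 and x_2* = 0.375·M/p_2.
At p_1=13.5, p_2=11, M=154: x_1* = 0.625·154/13.5 = 7.1296, x_2* = 5.25.

x_1* = 7.1296, x_2* = 5.25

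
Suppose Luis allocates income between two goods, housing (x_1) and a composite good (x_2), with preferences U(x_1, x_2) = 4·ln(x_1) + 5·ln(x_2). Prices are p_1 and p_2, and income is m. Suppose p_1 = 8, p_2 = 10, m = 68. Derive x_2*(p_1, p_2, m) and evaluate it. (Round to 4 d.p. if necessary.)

x_2* = 3.7778

Tangency: MRS = (4/5)·x_2/x_1 = p_1/p_2.
Rearranging, p_2·x_2 = (5/4)·p_1·x_1. Substituting into the budget gives p_1·x_1·(1 + (5/4)) = m.
Demand: x_1*(p_1,p_2,m) = 4/9·m/p_1 and x_2* = 5/9·m/p_2.
At p_1=8, p_2=10, m=68: x_2* = 5/9·68/10 = 3.7778.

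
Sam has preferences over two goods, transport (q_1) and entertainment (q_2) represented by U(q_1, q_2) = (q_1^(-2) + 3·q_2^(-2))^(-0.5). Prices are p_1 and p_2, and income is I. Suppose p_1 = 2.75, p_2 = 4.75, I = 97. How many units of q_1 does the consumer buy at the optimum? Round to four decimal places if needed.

q_1* = 11.4661

From the CES first-order condition, (1/3)·(q_2/q_1)^(3) = p_1/p_2.
Solve for the ratio: q_2/q_1 = [3·p_1/p_2]^(1/3).
With the ratio pinned down, the budget gives q_1* = I/(p_1 + p_2·(q_2/q_1)) and q_2* = (q_2/q_1)·q_1*.
Numerically q_2/q_1 = 1.202043, so q_1* = 97/(2.75 + 4.75·1.202043) = 11.4661.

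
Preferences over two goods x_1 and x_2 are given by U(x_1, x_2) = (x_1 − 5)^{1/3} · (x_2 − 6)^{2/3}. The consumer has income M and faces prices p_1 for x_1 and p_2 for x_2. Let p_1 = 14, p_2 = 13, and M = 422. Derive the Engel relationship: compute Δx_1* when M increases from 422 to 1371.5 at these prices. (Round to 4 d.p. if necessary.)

Substituting into the budget: x_1* = 5 + 1/3·(M − 5·p_1 − 6·p_2)/p_1, and x_2* = 6 + 2/3·(…)/p_2.
Discretionary income = 422 − 5·14 − 6·13 = 274; x_1* = 5 + 1/3·274/14 = 11.5238.
At M' = 1371.5: x_1* = 34.131. Change: 34.131 − 11.5238 = 22.6071.

Δx_1* = 22.6071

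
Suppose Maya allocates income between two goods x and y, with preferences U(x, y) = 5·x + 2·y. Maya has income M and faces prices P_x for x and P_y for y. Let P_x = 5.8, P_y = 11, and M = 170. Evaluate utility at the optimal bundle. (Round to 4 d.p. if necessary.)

V = 146.5517

Linear utility — the consumer picks whichever good has higher MU/price: 5/5.8 = 0.8621 vs 2/11 = 0.1818.
x gives more utility per dollar, so spend all income on x: x* = M/P_x, y* = 0.
Numerically: x* = 29.3103, y* = 0.
Utility at the optimum: U(29.3103, 0) = 146.5517.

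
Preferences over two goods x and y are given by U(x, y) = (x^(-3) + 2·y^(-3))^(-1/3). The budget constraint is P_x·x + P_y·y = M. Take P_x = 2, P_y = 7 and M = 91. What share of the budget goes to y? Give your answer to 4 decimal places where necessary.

share on y = 0.7527

MU_x ∝ x^(-4), MU_y ∝ 2·y^(-4), so MRS = (1/2)·(y/x)^(4) = P_x/P_y.
Solve for the ratio: y/x = [2·P_x/P_y]^(0.25).
With the ratio pinned down, the budget gives x* = M/(P_x + P_y·(y/x)) and y* = (y/x)·x*.
Numerically y/x = 0.869442, so x* = 91/(2 + 7·0.869442) = 11.2539 and y* = 0.869442·11.2539 = 9.7846.
Expenditure on y: 7·9.7846 = 68.4922; share = 0.7527.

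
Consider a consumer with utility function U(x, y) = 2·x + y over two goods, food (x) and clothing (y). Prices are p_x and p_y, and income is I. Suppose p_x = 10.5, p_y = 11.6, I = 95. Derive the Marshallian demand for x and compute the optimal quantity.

x* = 9.0476

Linear utility — the consumer picks whichever good has higher MU/price: 2/10.5 = 0.1905 vs 1/11.6 = 0.0862.
x gives more utility per dollar, so spend all income on x: x* = I/p_x, y* = 0.
Numerically: x* = 9.0476, y* = 0.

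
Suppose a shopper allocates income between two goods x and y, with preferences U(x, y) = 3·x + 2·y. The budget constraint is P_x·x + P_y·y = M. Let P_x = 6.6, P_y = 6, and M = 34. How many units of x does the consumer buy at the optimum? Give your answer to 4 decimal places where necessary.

x* = 5.1515

Perfect substitutes: compare marginal utility per dollar. 3/P_x vs 2/P_y → 0.4545 vs 0.3333.
x gives more utility per dollar, so spend all income on x: x* = M/P_x, y* = 0.
Numerically: x* = 5.1515, y* = 0.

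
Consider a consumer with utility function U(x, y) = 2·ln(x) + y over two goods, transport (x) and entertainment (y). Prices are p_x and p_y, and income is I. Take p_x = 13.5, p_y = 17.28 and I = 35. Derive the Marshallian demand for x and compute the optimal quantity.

x* = 2.56

MU_x = 2/x, MU_y = 1. Tangency: 2/x = p_x/p_y.
So x*(p_x,p_y) = 2·p_y/p_x, independent of income; and y* = (I − 2·p_y)/p_y.
At the given prices: x* = 2·17.28/13.5 = 2.56.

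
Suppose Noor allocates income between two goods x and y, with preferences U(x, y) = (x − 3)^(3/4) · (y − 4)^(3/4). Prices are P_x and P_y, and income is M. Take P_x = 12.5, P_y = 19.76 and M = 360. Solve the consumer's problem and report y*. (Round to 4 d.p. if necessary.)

This is Cobb-Douglas in (x−3, y−4): tangency gives 0.75·P_y·(y−4) = 0.75·P_x·(x−3).
After buying the subsistence bundle (3, 4), a share 0.5 of the remaining income goes to x: x* = 3 + 0.5·(M − 3P_x − 4P_y)/P_x.
Discretionary income = 360 − 3·12.5 − 4·19.76 = 243.46; y* = 4 + 0.5·243.46/19.76 = 10.1604.

y* = 10.1604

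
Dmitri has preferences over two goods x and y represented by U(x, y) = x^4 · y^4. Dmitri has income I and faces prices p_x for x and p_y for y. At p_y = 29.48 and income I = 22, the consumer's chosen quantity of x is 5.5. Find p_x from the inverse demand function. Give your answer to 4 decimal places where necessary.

Tangency: MRS = y/x = p_x/p_y.
So 4·p_y·y = 4·p_x·x; combined with the budget, a share 0.5 of income goes to x.
Demand: x*(p_x,p_y,I) = 0.5·I/p_x and y* = 0.5·I/p_y.
Set x* = 5.5 in the demand function and solve for p_x: p_x = 2.

p_x = 2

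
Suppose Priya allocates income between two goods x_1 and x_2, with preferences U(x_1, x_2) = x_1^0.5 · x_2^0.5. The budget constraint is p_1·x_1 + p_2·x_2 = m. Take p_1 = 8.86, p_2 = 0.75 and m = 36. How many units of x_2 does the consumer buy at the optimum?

x_2* = 24

The MRS is x_2/x_1. Set MRS = p_1/p_2.
So 0.5·p_2·x_2 = 0.5·p_1·x_1; combined with the budget, a share 0.5 of income goes to x_1.
Demand: x_1*(p_1,p_2,m) = 0.5·m/p_1 and x_2* = 0.5·m/p_2.
At p_1=8.86, p_2=0.75, m=36: x_2* = 0.5·36/0.75 = 24.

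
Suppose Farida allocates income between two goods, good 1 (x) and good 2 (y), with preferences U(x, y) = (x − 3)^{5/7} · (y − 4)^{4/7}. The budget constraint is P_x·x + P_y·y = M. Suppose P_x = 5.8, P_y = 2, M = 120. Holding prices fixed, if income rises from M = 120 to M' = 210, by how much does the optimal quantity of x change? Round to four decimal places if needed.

Δx* = 8.6207

Let x' = x−3, y' = y−4. MRS = (5/4)·y'/x' = P_x/P_y.
After buying the subsistence bundle (3, 4), a share 5/9 of the remaining income goes to x: x* = 3 + 5/9·(M − 3P_x − 4P_y)/P_x.
Discretionary income = 120 − 3·5.8 − 4·2 = 94.6; x* = 3 + 5/9·94.6/5.8 = 12.0613.
At M' = 210: x* = 20.682. Change: 20.682 − 12.0613 = 8.6207.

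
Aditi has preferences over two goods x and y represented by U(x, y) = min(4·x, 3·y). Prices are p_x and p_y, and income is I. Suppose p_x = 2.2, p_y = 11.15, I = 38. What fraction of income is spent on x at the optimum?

Leontief preferences: the optimum is at the kink where x/3 = y/4, i.e. y = (4/3)·x.
Budget: p_x·x + p_y·(4/3)·x = I, so (3·p_x + 4·p_y)·x = 3·I.
Demand: x*(p_x,p_y,I) = 3·I/(3·p_x + 4·p_y), y* = 4·I/(3·p_x + 4·p_y).
Here 3·2.2 + 4·11.15 = 51.2, giving x* = 2.2266 and y* = 2.9688.
Expenditure on x: 2.2·2.2266 = 4.8984; share = 0.1289.

share on x = 0.1289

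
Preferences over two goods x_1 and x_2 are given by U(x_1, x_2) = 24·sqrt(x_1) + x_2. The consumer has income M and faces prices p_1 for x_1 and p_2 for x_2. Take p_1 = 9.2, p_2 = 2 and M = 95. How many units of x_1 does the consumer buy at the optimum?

x_1* = 6.8053

Utility is quasi-linear in x_2; the FOC for x_1 is 12/√x_1 = p_1/p_2.
Thus x_1* = (12·p_2/p_1)² — independent of M — with the rest of income spent on x_2.
Plugging in: x_1* = (12·2/9.2)² = 6.8053.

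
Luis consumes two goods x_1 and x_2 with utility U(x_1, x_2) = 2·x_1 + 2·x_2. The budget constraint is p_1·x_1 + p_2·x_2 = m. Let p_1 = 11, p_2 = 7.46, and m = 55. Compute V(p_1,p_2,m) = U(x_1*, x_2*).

V = 14.7453

Numerically: x_1* = 0, x_2* = 7.3727.
Utility at the optimum: U(0, 7.3727) = 14.7453.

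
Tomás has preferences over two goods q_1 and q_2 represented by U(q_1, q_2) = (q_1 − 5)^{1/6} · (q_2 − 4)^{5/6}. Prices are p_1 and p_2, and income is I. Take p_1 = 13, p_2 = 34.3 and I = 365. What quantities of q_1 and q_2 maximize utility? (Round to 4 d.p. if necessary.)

q_1* = 7.0872, q_2* = 7.9553

MRS = (1/5)·(q_2−4)/(q_1−5). Tangency with p_1/p_2 gives q_2−4 = 5·(p_1/p_2)·(q_1−5).
After buying the subsistence bundle (5, 4), a share 1/6 of the remaining income goes to q_1: q_1* = 5 + 1/6·(I − 5p_1 − 4p_2)/p_1.
Discretionary income = 365 − 5·13 − 4·34.3 = 162.8; q_1* = 5 + 1/6·162.8/13 = 7.0872; q_2* = 4 + 5/6·162.8/34.3 = 7.9553.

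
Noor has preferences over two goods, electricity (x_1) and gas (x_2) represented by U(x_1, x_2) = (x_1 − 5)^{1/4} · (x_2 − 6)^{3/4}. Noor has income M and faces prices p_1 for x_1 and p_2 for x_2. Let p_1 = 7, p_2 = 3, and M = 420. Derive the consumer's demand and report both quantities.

x_1* = 18.1071, x_2* = 97.75

MRS = (1/3)·(x_2−6)/(x_1−5). Tangency with p_1/p_2 gives x_2−6 = 3·(p_1/p_2)·(x_1−5).
Substituting into the budget: x_1* = 5 + 0.25·(M − 5·p_1 − 6·p_2)/p_1, and x_2* = 6 + 0.75·(…)/p_2.
Discretionary income = 420 − 5·7 − 6·3 = 367; x_1* = 5 + 0.25·367/7 = 18.1071; x_2* = 6 + 0.75·367/3 = 97.75.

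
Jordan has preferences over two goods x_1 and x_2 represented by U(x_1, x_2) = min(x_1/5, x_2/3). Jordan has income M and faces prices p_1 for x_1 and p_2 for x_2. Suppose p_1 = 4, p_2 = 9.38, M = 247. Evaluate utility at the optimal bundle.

With perfect complements, no substitution: consume in ratio x_1:x_2 = 5:3.
Budget: p_1·x_1 + p_2·(3/5)·x_1 = M, so (5·p_1 + 3·p_2)·x_1 = 5·M.
Demand: x_1*(p_1,p_2,M) = 5·M/(5·p_1 + 3·p_2), x_2* = 3·M/(5·p_1 + 3·p_2).
Here 5·4 + 3·9.38 = 48.14, giving x_1* = 25.6543 and x_2* = 15.3926.
Utility at the optimum: U(25.6543, 15.3926) = 5.1309.

V = 5.1309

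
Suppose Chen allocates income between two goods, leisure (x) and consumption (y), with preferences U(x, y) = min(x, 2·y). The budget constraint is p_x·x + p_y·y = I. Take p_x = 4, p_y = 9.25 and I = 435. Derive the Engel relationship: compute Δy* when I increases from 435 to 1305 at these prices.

Leontief preferences: the optimum is at the kink where x/2 = y/1, i.e. y = (1/2)·x.
Budget: p_x·x + p_y·(1/2)·x = I, so (2·p_x + p_y)·x = 2·I.
Demand: x*(p_x,p_y,I) = 2·I/(2·p_x + p_y), y* = I/(2·p_x + p_y).
Here 2·4 + 9.25 = 17.25, giving y* = 25.2174.
At I' = 1305: y* = 75.6522. Change: 75.6522 − 25.2174 = 50.4348.

Δy* = 50.4348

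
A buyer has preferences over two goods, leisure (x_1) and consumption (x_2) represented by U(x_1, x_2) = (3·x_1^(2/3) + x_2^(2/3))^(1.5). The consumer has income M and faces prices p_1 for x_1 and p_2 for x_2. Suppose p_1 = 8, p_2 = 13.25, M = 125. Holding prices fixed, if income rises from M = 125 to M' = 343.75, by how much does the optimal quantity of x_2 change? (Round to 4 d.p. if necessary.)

Δx_2* = 0.2199

MRS = MU_x_1/MU_x_2 = 3·(x_2/x_1)^(1/3). Set equal to p_1/p_2.
Hence x_2/x_1 = ((1/3)·p_1/p_2)^(1/(1/3)), i.e. raised to the 3 power.
With the ratio pinned down, the budget gives x_1* = M/(p_1 + p_2·(x_2/x_1)) and x_2* = (x_2/x_1)·x_1*.
Numerically x_2/x_1 = 0.008152, so x_1* = 125/(8 + 13.25·0.008152) = 15.4168 and x_2* = 0.008152·15.4168 = 0.1257.
At M' = 343.75: x_2* = 0.3456. Change: 0.3456 − 0.1257 = 0.2199.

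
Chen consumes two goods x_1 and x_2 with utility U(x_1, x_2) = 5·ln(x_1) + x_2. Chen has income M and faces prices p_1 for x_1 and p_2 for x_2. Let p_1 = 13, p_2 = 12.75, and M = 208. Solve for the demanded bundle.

MU_x_1 = 5/x_1, MU_x_2 = 1. Tangency: 5/x_1 = p_1/p_2.
So x_1*(p_1,p_2) = 5·p_2/p_1, independent of income; and x_2* = (M − 5·p_2)/p_2.
At the given prices: x_1* = 5·12.75/13 = 4.9038, and x_2* = 11.3137.

x_1* = 4.9038, x_2* = 11.3137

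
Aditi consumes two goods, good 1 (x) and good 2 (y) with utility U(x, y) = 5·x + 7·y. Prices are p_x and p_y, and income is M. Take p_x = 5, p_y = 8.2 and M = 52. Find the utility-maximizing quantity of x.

Linear utility — the consumer picks whichever good has higher MU/price: 5/5 = 1 vs 7/8.2 = 0.8537.
x gives more utility per dollar, so spend all income on x: x* = M/p_x, y* = 0.
Numerically: x* = 10.4, y* = 0.

x* = 10.4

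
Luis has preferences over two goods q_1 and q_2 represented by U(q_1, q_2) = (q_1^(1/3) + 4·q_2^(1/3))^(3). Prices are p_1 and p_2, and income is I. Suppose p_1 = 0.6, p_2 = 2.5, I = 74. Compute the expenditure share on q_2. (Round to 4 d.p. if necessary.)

MRS = MU_q_1/MU_q_2 = (1/4)·(q_2/q_1)^(2/3). Set equal to p_1/p_2.
Solve for the ratio: q_2/q_1 = [4·p_1/p_2]^(1.5).
With the ratio pinned down, the budget gives q_1* = I/(p_1 + p_2·(q_2/q_1)) and q_2* = (q_2/q_1)·q_1*.
Numerically q_2/q_1 = 0.940604, so q_1* = 74/(0.6 + 2.5·0.940604) = 25.0719 and q_2* = 0.940604·25.0719 = 23.5827.
Expenditure on q_2: 2.5·23.5827 = 58.9569; share = 0.7967.

share on q_2 = 0.7967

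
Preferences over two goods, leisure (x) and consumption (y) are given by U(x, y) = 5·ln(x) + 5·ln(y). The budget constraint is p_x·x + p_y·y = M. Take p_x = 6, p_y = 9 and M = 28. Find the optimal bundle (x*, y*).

x* = 2.3333, y* = 1.5556

The MRS is y/x. Set MRS = p_x/p_y.
Rearranging, p_y·y = p_x·x. Substituting into the budget gives p_x·x·(1 + 1) = M.
Demand: x*(p_x,p_y,M) = 0.5·M/p_x and y* = 0.5·M/p_y.
At p_x=6, p_y=9, M=28: x* = 0.5·28/6 = 2.3333, y* = 1.5556.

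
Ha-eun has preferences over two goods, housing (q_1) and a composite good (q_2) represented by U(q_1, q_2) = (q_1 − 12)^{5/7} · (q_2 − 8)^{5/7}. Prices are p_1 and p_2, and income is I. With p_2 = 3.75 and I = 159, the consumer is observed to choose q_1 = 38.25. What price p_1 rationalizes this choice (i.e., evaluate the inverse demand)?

MRS = (q_2−8)/(q_1−12). Tangency with p_1/p_2 gives q_2−8 = (p_1/p_2)·(q_1−12).
After buying the subsistence bundle (12, 8), a share 0.5 of the remaining income goes to q_1: q_1* = 12 + 0.5·(I − 12p_1 − 8p_2)/p_1.
Set q_1* = 38.25 in the demand function and solve for p_1: p_1 = 2.

p_1 = 2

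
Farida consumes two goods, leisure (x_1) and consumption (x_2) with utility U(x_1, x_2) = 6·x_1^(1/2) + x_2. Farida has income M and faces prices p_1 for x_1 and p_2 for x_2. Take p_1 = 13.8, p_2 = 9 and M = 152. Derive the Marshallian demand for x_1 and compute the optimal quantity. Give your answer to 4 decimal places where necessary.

x_1* = 3.828

Plugging in: x_1* = (3·9/13.8)² = 3.828.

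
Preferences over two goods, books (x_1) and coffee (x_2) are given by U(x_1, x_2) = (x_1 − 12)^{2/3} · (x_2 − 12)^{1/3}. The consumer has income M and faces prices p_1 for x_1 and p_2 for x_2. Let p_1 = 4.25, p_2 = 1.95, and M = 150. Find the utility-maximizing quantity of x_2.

x_2* = 24.9231

Let x_1' = x_1−12, x_2' = x_2−12. MRS = 2·x_2'/x_1' = p_1/p_2.
After buying the subsistence bundle (12, 12), a share 2/3 of the remaining income goes to x_1: x_1* = 12 + 2/3·(M − 12p_1 − 12p_2)/p_1.
Discretionary income = 150 − 12·4.25 − 12·1.95 = 75.6; x_2* = 12 + 1/3·75.6/1.95 = 24.9231.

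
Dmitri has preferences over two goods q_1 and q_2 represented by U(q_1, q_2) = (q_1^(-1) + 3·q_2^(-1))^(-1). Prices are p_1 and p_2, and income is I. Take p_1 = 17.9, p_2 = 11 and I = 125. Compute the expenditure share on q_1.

share on q_1 = 0.4241

MU_q_1 ∝ q_1^(-2), MU_q_2 ∝ 3·q_2^(-2), so MRS = (1/3)·(q_2/q_1)^(2) = p_1/p_2.
Hence q_2/q_1 = (3·p_1/p_2)^(1/(2)), i.e. raised to the 0.5 power.
Substitute q_2 = (q_2/q_1)·q_1 into the budget: q_1* = I/(p_1 + p_2·(q_2/q_1)).
Numerically q_2/q_1 = 2.209484, so q_1* = 125/(17.9 + 11·2.209484) = 2.9618 and q_2* = 2.209484·2.9618 = 6.544.
Expenditure on q_1: 17.9·2.9618 = 53.0159; share = 0.4241.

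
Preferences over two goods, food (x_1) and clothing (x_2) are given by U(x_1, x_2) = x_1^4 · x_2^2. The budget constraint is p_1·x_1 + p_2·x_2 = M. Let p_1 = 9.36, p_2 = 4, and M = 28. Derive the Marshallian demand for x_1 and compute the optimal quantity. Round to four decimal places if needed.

Tangency: MRS = 2·x_2/x_1 = p_1/p_2.
Rearranging, p_2·x_2 = (1/2)·p_1·x_1. Substituting into the budget gives p_1·x_1·(1 + (1/2)) = M.
Demand: x_1*(p_1,p_2,M) = 2/3·M/p_1 and x_2* = 1/3·M/p_2.
At p_1=9.36, p_2=4, M=28: x_1* = 2/3·28/9.36 = 1.9943.

x_1* = 1.9943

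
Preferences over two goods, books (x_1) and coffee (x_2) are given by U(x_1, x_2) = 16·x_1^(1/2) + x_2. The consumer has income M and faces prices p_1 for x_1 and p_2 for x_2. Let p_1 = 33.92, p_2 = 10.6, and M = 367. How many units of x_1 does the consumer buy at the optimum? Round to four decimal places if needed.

x_1* = 6.25

Solve: √x_1 = 8·p_2/p_1, so x_1*(p_1,p_2) = (8·p_2/p_1)², and x_2* = (M − p_1·x_1*)/p_2.
Plugging in: x_1* = (8·10.6/33.92)² = 6.25.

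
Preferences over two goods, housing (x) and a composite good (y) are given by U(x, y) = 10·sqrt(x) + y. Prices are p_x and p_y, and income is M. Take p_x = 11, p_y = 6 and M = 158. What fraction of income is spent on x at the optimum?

share on x = 0.5178

MU_x = 5/√x, MU_y = 1. Tangency: 5/√x = p_x/p_y.
Solve: √x = 5·p_y/p_x, so x*(p_x,p_y) = (5·p_y/p_x)², and y* = (M − p_x·x*)/p_y.
Plugging in: x* = (5·6/11)² = 7.438, y* = 12.697.
Expenditure on x: 11·7.438 = 81.8182; share = 0.5178.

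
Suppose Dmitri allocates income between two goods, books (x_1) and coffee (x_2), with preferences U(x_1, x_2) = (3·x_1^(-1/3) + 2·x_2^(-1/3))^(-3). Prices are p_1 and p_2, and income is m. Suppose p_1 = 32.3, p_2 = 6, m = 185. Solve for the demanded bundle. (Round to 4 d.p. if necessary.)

x_1* = 3.8586, x_2* = 10.0612

With the ratio pinned down, the budget gives x_1* = m/(p_1 + p_2·(x_2/x_1)) and x_2* = (x_2/x_1)·x_1*.
Numerically x_2/x_1 = 2.607474, so x_1* = 185/(32.3 + 6·2.607474) = 3.8586 and x_2* = 2.607474·3.8586 = 10.0612.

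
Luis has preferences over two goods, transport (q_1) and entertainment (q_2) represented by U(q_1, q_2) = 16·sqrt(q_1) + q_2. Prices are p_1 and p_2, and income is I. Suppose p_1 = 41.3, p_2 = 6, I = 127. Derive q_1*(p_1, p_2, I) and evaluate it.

MU_q_1 = 8/√q_1, MU_q_2 = 1. Tangency: 8/√q_1 = p_1/p_2.
Solve: √q_1 = 8·p_2/p_1, so q_1*(p_1,p_2) = (8·p_2/p_1)², and q_2* = (I − p_1·q_1*)/p_2.
Plugging in: q_1* = (8·6/41.3)² = 1.3508.

q_1* = 1.3508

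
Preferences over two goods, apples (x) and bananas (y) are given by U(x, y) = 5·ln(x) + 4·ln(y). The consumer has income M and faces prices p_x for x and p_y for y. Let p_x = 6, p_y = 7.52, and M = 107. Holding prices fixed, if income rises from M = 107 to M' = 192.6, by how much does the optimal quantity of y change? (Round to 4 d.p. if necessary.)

Δy* = 5.0591

The MRS is (5/4)·y/x. Set MRS = p_x/p_y.
So 5·p_y·y = 4·p_x·x; combined with the budget, a share 5/9 of income goes to x.
Demand: x*(p_x,p_y,M) = 5/9·M/p_x and y* = 4/9·M/p_y.
At p_x=6, p_y=7.52, M=107: y* = 4/9·107/7.52 = 6.3239.
At M' = 192.6: y* = 11.383. Change: 11.383 − 6.3239 = 5.0591.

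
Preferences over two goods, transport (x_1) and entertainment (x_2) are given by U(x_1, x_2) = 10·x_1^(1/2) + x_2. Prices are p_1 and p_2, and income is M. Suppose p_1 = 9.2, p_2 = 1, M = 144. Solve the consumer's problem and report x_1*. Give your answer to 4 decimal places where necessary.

x_1* = 0.2954

Plugging in: x_1* = (5·1/9.2)² = 0.2954.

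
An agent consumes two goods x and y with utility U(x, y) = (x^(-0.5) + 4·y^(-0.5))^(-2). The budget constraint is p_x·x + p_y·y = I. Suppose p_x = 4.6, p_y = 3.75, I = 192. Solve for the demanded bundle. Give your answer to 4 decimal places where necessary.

From the CES first-order condition, (1/4)·(y/x)^(1.5) = p_x/p_y.
Solve for the ratio: y/x = [4·p_x/p_y]^(2/3).
With the ratio pinned down, the budget gives x* = I/(p_x + p_y·(y/x)) and y* = (y/x)·x*.
Numerically y/x = 2.887516, so x* = 192/(4.6 + 3.75·2.887516) = 12.4448 and y* = 2.887516·12.4448 = 35.9344.

x* = 12.4448, y* = 35.9344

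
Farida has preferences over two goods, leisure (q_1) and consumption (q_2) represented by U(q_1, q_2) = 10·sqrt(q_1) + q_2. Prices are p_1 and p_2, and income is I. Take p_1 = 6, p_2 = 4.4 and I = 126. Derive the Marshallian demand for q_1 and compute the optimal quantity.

q_1* = 13.4444

Utility is quasi-linear in q_2; the FOC for q_1 is 5/√q_1 = p_1/p_2.
Thus q_1* = (5·p_2/p_1)² — independent of I — with the rest of income spent on q_2.
Plugging in: q_1* = (5·4.4/6)² = 13.4444.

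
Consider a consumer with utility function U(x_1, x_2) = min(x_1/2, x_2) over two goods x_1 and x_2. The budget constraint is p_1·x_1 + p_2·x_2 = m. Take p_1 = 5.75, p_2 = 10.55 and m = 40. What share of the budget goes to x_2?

Leontief preferences: the optimum is at the kink where x_1/2 = x_2/1, i.e. x_2 = (1/2)·x_1.
Budget: p_1·x_1 + p_2·(1/2)·x_1 = m, so (2·p_1 + p_2)·x_1 = 2·m.
Demand: x_1*(p_1,p_2,m) = 2·m/(2·p_1 + p_2), x_2* = m/(2·p_1 + p_2).
Here 2·5.75 + 10.55 = 22.05, giving x_1* = 3.6281 and x_2* = 1.8141.
Expenditure on x_2: 10.55·1.8141 = 19.1383; share = 0.4785.

share on x_2 = 0.4785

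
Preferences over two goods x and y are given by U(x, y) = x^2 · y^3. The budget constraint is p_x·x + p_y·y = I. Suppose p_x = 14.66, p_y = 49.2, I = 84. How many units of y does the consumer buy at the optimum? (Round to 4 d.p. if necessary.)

MU_x/MU_y = (2·y)/(3·x); tangency sets this equal to p_x/p_y.
Rearranging, p_y·y = (3/2)·p_x·x. Substituting into the budget gives p_x·x·(1 + (3/2)) = I.
Demand: x*(p_x,p_y,I) = 0.4·I/p_x and y* = 0.6·I/p_y.
At p_x=14.66, p_y=49.2, I=84: y* = 0.6·84/49.2 = 1.0244.

y* = 1.0244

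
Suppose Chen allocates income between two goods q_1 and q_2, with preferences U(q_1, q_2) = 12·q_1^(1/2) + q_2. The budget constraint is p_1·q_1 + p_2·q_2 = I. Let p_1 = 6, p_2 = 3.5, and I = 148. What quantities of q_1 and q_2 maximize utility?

q_1* = 12.25, q_2* = 21.2857

Utility is quasi-linear in q_2; the FOC for q_1 is 6/√q_1 = p_1/p_2.
Solve: √q_1 = 6·p_2/p_1, so q_1*(p_1,p_2) = (6·p_2/p_1)², and q_2* = (I − p_1·q_1*)/p_2.
Plugging in: q_1* = (6·3.5/6)² = 12.25, q_2* = 21.2857.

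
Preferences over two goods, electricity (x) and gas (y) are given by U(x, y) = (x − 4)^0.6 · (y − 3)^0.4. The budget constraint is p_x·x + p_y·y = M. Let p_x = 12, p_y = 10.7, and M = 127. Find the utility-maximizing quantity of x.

MRS = (3/2)·(y−3)/(x−4). Tangency with p_x/p_y gives y−3 = (2/3)·(p_x/p_y)·(x−4).
After buying the subsistence bundle (4, 3), a share 0.6 of the remaining income goes to x: x* = 4 + 0.6·(M − 4p_x − 3p_y)/p_x.
Discretionary income = 127 − 4·12 − 3·10.7 = 46.9; x* = 4 + 0.6·46.9/12 = 6.345.

x* = 6.345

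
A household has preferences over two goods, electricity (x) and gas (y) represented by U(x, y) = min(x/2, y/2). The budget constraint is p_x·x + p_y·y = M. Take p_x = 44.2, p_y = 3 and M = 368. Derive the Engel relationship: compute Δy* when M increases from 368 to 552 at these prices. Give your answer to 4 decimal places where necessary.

Δy* = 3.8983

Leontief preferences: the optimum is at the kink where x/2 = y/2, i.e. y = x.
Budget: p_x·x + p_y·x = M, so (2·p_x + 2·p_y)·x = 2·M.
Demand: x*(p_x,p_y,M) = 2·M/(2·p_x + 2·p_y), y* = 2·M/(2·p_x + 2·p_y).
Here 2·44.2 + 2·3 = 94.4, giving y* = 7.7966.
At M' = 552: y* = 11.6949. Change: 11.6949 − 7.7966 = 3.8983.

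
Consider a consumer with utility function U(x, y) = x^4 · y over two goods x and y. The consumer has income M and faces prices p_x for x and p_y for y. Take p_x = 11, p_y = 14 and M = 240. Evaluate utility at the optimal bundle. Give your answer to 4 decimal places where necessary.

Tangency: MRS = 4·y/x = p_x/p_y.
So 4·p_y·y = p_x·x; combined with the budget, a share 0.8 of income goes to x.
Demand: x*(p_x,p_y,M) = 0.8·M/p_x and y* = 0.2·M/p_y.
At p_x=11, p_y=14, M=240: x* = 0.8·240/11 = 17.4545, y* = 3.4286.
Utility at the optimum: U(17.4545, 3.4286) = 318234.5849.

V = 318234.5849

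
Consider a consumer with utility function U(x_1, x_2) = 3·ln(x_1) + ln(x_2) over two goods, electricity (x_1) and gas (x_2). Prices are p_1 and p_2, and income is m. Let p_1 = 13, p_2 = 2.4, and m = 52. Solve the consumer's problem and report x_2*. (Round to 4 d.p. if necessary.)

x_2* = 5.4167

The MRS is 3·x_2/x_1. Set MRS = p_1/p_2.
Rearranging, p_2·x_2 = (1/3)·p_1·x_1. Substituting into the budget gives p_1·x_1·(1 + (1/3)) = m.
Demand: x_1*(p_1,p_2,m) = 0.75·m/p_1 and x_2* = 0.25·m/p_2.
At p_1=13, p_2=2.4, m=52: x_2* = 0.25·52/2.4 = 5.4167.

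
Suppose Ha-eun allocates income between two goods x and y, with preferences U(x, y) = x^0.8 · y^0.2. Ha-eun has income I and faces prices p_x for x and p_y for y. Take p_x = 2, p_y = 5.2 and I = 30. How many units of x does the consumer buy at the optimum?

x* = 12

Tangency: MRS = 4·y/x = p_x/p_y.
So 0.8·p_y·y = 0.2·p_x·x; combined with the budget, a share 0.8 of income goes to x.
Demand: x*(p_x,p_y,I) = 0.8·I/p_x and y* = 0.2·I/p_y.
At p_x=2, p_y=5.2, I=30: x* = 0.8·30/2 = 12.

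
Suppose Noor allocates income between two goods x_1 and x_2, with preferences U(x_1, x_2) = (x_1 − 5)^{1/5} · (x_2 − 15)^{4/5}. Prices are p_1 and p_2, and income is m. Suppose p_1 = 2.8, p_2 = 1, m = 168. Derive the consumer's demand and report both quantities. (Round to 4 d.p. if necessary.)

x_1* = 14.9286, x_2* = 126.2

MRS = (1/4)·(x_2−15)/(x_1−5). Tangency with p_1/p_2 gives x_2−15 = 4·(p_1/p_2)·(x_1−5).
Substituting into the budget: x_1* = 5 + 0.2·(m − 5·p_1 − 15·p_2)/p_1, and x_2* = 15 + 0.8·(…)/p_2.
Discretionary income = 168 − 5·2.8 − 15·1 = 139; x_1* = 5 + 0.2·139/2.8 = 14.9286; x_2* = 15 + 0.8·139/1 = 126.2.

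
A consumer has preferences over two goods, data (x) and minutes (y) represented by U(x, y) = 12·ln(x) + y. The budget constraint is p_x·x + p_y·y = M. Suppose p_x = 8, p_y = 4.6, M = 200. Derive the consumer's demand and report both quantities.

x* = 6.9, y* = 31.4783

MU_x = 12/x, MU_y = 1. Tangency: 12/x = p_x/p_y.
So x*(p_x,p_y) = 12·p_y/p_x, independent of income; and y* = (M − 12·p_y)/p_y.
At the given prices: x* = 12·4.6/8 = 6.9, and y* = 31.4783.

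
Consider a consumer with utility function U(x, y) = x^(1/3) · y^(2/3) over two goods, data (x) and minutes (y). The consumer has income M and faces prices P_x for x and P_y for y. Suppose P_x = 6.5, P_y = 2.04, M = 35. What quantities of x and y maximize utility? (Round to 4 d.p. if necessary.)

Tangency: MRS = (1/2)·y/x = P_x/P_y.
So 1/3·P_y·y = 2/3·P_x·x; combined with the budget, a share 1/3 of income goes to x.
Demand: x*(P_x,P_y,M) = 1/3·M/P_x and y* = 2/3·M/P_y.
At P_x=6.5, P_y=2.04, M=35: x* = 1/3·35/6.5 = 1.7949, y* = 11.4379.

x* = 1.7949, y* = 11.4379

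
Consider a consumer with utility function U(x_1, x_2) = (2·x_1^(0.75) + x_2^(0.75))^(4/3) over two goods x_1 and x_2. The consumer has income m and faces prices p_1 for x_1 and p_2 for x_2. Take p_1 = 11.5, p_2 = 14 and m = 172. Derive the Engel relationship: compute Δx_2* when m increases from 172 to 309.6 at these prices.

MU_x_1 ∝ 2·x_1^(-0.25), MU_x_2 ∝ x_2^(-0.25), so MRS = 2·(x_2/x_1)^(0.25) = p_1/p_2.
Hence x_2/x_1 = ((1/2)·p_1/p_2)^(1/(0.25)), i.e. raised to the 4 power.
Substitute x_2 = (x_2/x_1)·x_1 into the budget: x_1* = m/(p_1 + p_2·(x_2/x_1)).
Numerically x_2/x_1 = 0.028455, so x_1* = 172/(11.5 + 14·0.028455) = 14.4558 and x_2* = 0.028455·14.4558 = 0.4113.
At m' = 309.6: x_2* = 0.7404. Change: 0.7404 − 0.4113 = 0.3291.

Δx_2* = 0.3291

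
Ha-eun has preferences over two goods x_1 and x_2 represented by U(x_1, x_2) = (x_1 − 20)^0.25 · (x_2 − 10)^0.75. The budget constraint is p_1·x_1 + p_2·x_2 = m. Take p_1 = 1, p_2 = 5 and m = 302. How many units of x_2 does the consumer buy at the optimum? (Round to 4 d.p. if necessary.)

x_2* = 44.8

This is Cobb-Douglas in (x_1−20, x_2−10): tangency gives 0.25·p_2·(x_2−10) = 0.75·p_1·(x_1−20).
Substituting into the budget: x_1* = 20 + 0.25·(m − 20·p_1 − 10·p_2)/p_1, and x_2* = 10 + 0.75·(…)/p_2.
Discretionary income = 302 − 20·1 − 10·5 = 232; x_2* = 10 + 0.75·232/5 = 44.8.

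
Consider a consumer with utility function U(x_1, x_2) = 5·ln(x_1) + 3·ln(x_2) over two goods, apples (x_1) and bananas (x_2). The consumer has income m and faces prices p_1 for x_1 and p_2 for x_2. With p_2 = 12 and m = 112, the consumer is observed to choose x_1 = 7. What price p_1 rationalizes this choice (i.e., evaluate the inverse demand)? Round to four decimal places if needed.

p_1 = 10

MU_x_1/MU_x_2 = (5·x_2)/(3·x_1); tangency sets this equal to p_1/p_2.
Rearranging, p_2·x_2 = (3/5)·p_1·x_1. Substituting into the budget gives p_1·x_1·(1 + (3/5)) = m.
Demand: x_1*(p_1,p_2,m) = 0.625·m/p_1 and x_2* = 0.375·m/p_2.
Set x_1* = 7 in the demand function and solve for p_1: p_1 = 10.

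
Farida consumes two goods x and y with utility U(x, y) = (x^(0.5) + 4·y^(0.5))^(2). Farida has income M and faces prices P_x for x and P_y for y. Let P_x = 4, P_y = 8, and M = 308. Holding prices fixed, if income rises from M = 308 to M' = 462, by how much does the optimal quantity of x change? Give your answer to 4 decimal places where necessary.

Δx* = 4.2778

MU_x ∝ x^(-0.5), MU_y ∝ 4·y^(-0.5), so MRS = (1/4)·(y/x)^(0.5) = P_x/P_y.
Hence y/x = (4·P_x/P_y)^(1/(0.5)), i.e. raised to the 2 power.
With the ratio pinned down, the budget gives x* = M/(P_x + P_y·(y/x)) and y* = (y/x)·x*.
Numerically y/x = 4, so x* = 308/(4 + 8·4) = 8.5556.
At M' = 462: x* = 12.8333. Change: 12.8333 − 8.5556 = 4.2778.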